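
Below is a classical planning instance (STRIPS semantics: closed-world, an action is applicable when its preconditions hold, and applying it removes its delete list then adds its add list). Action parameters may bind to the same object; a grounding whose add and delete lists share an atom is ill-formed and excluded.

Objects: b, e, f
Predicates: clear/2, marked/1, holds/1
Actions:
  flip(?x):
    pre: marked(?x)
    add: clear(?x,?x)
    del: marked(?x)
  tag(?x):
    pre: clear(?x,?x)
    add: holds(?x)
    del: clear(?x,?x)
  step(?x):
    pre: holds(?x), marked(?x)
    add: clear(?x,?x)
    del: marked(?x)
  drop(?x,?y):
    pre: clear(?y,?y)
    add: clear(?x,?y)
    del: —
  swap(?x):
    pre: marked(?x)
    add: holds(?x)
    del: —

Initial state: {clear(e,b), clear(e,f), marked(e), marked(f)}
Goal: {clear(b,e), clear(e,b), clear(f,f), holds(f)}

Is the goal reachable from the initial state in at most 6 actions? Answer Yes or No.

1. flip(e)  →  {clear(e,b), clear(e,e), clear(e,f), marked(f)}
2. drop(b,e)  →  {clear(b,e), clear(e,b), clear(e,e), clear(e,f), marked(f)}
3. swap(f)  →  {clear(b,e), clear(e,b), clear(e,e), clear(e,f), holds(f), marked(f)}
4. flip(f)  →  {clear(b,e), clear(e,b), clear(e,e), clear(e,f), clear(f,f), holds(f)}
optimal plan length = 4; 4 ≤ 6

Yes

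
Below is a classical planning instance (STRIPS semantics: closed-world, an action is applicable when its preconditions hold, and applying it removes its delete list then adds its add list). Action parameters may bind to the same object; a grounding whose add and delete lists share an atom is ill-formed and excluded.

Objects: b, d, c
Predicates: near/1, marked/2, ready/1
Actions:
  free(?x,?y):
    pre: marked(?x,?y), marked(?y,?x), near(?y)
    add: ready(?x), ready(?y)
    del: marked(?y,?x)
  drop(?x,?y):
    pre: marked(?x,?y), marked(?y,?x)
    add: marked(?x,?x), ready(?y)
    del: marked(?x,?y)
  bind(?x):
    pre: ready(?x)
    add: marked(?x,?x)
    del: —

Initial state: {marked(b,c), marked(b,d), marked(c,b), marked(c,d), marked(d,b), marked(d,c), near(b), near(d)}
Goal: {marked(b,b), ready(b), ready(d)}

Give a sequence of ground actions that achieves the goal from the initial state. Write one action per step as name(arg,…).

1. free(b,d)  →  {marked(b,c), marked(b,d), marked(c,b), marked(c,d), marked(d,c), near(b), near(d), ready(b), ready(d)}
2. drop(b,c)  →  {marked(b,b), marked(b,d), marked(c,b), marked(c,d), marked(d,c), near(b), near(d), ready(b), ready(c), ready(d)}

free(b,d); drop(b,c)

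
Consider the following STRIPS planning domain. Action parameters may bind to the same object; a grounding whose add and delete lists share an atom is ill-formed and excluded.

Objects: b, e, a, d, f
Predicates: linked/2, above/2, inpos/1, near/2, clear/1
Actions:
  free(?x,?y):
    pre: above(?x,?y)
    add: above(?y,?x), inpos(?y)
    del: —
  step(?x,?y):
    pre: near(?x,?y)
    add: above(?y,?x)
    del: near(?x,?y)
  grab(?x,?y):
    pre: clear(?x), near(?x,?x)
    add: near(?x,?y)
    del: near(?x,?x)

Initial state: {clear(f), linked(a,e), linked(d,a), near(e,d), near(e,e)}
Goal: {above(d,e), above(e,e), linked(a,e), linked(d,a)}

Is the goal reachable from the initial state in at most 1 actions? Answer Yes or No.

No

1. step(e,e)  →  {above(e,e), clear(f), linked(a,e), linked(d,a), near(e,d)}
2. step(e,d)  →  {above(d,e), above(e,e), clear(f), linked(a,e), linked(d,a)}
optimal plan length = 2; 2 > 1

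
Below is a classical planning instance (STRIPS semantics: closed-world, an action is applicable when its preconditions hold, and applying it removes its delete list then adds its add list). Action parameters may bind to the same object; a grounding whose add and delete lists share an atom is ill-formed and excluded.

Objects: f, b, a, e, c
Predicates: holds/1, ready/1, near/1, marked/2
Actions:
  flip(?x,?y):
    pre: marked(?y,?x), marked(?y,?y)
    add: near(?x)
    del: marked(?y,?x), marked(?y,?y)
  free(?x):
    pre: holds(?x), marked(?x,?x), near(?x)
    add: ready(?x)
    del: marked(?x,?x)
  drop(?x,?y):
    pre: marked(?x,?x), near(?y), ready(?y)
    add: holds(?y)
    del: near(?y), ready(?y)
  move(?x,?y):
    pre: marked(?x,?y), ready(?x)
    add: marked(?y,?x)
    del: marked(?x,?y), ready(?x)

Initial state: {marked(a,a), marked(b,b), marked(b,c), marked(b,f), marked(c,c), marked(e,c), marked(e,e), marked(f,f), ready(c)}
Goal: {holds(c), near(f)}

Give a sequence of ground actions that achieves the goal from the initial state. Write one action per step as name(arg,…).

1. flip(f,f)  →  {marked(a,a), marked(b,b), marked(b,c), marked(b,f), marked(c,c), marked(e,c), marked(e,e), near(f), ready(c)}
2. flip(c,b)  →  {marked(a,a), marked(b,f), marked(c,c), marked(e,c), marked(e,e), near(c), near(f), ready(c)}
3. drop(a,c)  →  {holds(c), marked(a,a), marked(b,f), marked(c,c), marked(e,c), marked(e,e), near(f)}

flip(f,f); flip(c,b); drop(a,c)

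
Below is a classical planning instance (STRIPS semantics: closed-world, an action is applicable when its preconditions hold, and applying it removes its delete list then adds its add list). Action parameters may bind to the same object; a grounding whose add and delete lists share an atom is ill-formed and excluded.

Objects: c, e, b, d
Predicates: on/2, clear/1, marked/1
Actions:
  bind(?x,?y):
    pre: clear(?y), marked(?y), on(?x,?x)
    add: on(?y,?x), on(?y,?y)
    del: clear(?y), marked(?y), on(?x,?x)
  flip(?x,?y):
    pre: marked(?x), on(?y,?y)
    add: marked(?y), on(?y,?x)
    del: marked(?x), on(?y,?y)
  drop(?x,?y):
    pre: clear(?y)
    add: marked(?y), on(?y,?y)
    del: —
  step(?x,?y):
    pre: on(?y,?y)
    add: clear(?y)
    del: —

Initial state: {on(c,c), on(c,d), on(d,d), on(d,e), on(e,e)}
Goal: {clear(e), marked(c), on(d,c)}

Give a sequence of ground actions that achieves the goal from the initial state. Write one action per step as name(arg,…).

step(c,c); drop(c,c); flip(c,d); flip(d,c); step(c,e)

1. step(c,c)  →  {clear(c), on(c,c), on(c,d), on(d,d), on(d,e), on(e,e)}
2. drop(c,c)  →  {clear(c), marked(c), on(c,c), on(c,d), on(d,d), on(d,e), on(e,e)}
3. flip(c,d)  →  {clear(c), marked(d), on(c,c), on(c,d), on(d,c), on(d,e), on(e,e)}
4. flip(d,c)  →  {clear(c), marked(c), on(c,d), on(d,c), on(d,e), on(e,e)}
5. step(c,e)  →  {clear(c), clear(e), marked(c), on(c,d), on(d,c), on(d,e), on(e,e)}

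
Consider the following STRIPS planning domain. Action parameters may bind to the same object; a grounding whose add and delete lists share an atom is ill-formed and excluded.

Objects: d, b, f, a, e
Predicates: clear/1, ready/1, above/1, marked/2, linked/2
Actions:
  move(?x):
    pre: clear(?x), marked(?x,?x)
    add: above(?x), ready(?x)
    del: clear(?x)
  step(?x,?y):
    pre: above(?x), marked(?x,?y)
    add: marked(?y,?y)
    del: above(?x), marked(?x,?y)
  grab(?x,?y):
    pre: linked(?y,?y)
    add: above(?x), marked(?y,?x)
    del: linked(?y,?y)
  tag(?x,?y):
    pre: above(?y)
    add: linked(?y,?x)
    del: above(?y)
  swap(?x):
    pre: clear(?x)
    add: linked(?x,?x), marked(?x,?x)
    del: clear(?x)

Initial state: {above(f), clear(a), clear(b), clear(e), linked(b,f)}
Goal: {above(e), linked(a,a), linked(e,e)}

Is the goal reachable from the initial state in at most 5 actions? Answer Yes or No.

1. tag(f,f)  →  {clear(a), clear(b), clear(e), linked(b,f), linked(f,f)}
2. grab(e,f)  →  {above(e), clear(a), clear(b), clear(e), linked(b,f), marked(f,e)}
3. swap(a)  →  {above(e), clear(b), clear(e), linked(a,a), linked(b,f), marked(a,a), marked(f,e)}
4. swap(e)  →  {above(e), clear(b), linked(a,a), linked(b,f), linked(e,e), marked(a,a), marked(e,e), marked(f,e)}
optimal plan length = 4; 4 ≤ 5

Yes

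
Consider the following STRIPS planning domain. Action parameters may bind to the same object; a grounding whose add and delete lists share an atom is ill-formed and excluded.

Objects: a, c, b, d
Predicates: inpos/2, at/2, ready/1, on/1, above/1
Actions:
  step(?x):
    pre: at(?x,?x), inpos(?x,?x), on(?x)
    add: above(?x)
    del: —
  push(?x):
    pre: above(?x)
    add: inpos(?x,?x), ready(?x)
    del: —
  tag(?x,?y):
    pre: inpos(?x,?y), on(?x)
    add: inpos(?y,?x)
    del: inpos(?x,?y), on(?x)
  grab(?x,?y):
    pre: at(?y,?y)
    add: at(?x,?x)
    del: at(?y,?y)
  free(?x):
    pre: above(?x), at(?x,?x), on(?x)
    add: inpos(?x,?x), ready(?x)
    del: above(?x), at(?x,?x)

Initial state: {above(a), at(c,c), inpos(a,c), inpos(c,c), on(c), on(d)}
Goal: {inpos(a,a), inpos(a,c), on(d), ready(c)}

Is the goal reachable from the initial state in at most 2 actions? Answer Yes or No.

1. step(c)  →  {above(a), above(c), at(c,c), inpos(a,c), inpos(c,c), on(c), on(d)}
2. push(a)  →  {above(a), above(c), at(c,c), inpos(a,a), inpos(a,c), inpos(c,c), on(c), on(d), ready(a)}
3. push(c)  →  {above(a), above(c), at(c,c), inpos(a,a), inpos(a,c), inpos(c,c), on(c), on(d), ready(a), ready(c)}
optimal plan length = 3; 3 > 2

No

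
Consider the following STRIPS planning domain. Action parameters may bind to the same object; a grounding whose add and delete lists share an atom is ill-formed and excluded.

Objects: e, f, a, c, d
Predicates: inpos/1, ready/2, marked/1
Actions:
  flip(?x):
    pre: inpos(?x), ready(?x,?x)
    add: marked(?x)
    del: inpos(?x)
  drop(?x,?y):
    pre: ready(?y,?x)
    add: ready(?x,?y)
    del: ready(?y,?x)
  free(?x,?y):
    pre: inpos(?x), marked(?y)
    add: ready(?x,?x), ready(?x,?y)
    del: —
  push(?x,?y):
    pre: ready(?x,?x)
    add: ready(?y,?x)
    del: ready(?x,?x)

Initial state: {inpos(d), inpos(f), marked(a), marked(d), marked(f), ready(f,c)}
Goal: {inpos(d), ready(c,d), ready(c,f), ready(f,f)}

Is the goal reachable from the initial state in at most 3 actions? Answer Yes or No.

No

1. drop(c,f)  →  {inpos(d), inpos(f), marked(a), marked(d), marked(f), ready(c,f)}
2. free(f,f)  →  {inpos(d), inpos(f), marked(a), marked(d), marked(f), ready(c,f), ready(f,f)}
3. free(d,f)  →  {inpos(d), inpos(f), marked(a), marked(d), marked(f), ready(c,f), ready(d,d), ready(d,f), ready(f,f)}
4. push(d,c)  →  {inpos(d), inpos(f), marked(a), marked(d), marked(f), ready(c,d), ready(c,f), ready(d,f), ready(f,f)}
optimal plan length = 4; 4 > 3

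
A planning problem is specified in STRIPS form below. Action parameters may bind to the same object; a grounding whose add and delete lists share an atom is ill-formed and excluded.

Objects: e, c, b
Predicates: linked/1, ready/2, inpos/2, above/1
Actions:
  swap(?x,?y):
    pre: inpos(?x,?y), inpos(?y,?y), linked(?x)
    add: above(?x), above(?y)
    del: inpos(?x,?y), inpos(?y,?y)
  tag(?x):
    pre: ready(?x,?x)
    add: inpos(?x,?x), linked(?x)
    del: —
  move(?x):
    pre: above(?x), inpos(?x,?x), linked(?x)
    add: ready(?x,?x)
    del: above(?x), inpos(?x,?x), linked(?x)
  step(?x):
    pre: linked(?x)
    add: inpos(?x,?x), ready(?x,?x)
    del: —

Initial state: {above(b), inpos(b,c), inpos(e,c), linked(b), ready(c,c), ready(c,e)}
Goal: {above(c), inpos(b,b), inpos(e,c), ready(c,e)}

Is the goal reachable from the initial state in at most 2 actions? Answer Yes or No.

No

1. tag(c)  →  {above(b), inpos(b,c), inpos(c,c), inpos(e,c), linked(b), linked(c), ready(c,c), ready(c,e)}
2. swap(c,c)  →  {above(b), above(c), inpos(b,c), inpos(e,c), linked(b), linked(c), ready(c,c), ready(c,e)}
3. step(b)  →  {above(b), above(c), inpos(b,b), inpos(b,c), inpos(e,c), linked(b), linked(c), ready(b,b), ready(c,c), ready(c,e)}
optimal plan length = 3; 3 > 2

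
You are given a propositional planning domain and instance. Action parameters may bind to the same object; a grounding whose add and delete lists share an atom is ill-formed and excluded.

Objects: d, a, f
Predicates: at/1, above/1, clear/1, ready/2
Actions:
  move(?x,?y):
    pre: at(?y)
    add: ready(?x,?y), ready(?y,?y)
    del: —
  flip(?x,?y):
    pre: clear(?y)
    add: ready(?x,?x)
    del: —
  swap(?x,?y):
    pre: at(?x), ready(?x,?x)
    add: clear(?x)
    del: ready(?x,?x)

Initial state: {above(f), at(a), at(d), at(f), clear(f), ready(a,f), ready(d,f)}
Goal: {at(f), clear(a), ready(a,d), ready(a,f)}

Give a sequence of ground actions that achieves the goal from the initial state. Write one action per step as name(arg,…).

move(d,a); move(a,d); swap(a,d)

1. move(d,a)  →  {above(f), at(a), at(d), at(f), clear(f), ready(a,a), ready(a,f), ready(d,a), ready(d,f)}
2. move(a,d)  →  {above(f), at(a), at(d), at(f), clear(f), ready(a,a), ready(a,d), ready(a,f), ready(d,a), ready(d,d), ready(d,f)}
3. swap(a,d)  →  {above(f), at(a), at(d), at(f), clear(a), clear(f), ready(a,d), ready(a,f), ready(d,a), ready(d,d), ready(d,f)}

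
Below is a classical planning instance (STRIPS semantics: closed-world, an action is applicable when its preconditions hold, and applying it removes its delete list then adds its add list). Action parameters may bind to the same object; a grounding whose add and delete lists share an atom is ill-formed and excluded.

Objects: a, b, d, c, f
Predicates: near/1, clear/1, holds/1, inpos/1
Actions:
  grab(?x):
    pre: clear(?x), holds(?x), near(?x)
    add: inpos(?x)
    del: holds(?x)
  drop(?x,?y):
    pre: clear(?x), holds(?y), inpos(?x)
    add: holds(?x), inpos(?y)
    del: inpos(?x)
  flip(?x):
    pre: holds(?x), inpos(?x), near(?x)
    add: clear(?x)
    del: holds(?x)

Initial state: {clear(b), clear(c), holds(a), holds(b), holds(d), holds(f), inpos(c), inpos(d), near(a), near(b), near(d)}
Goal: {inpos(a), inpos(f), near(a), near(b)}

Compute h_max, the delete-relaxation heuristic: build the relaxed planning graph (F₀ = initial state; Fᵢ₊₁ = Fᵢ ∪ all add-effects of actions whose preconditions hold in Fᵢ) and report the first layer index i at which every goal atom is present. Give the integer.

F0 = init (11 atoms)
F1 = F0 ∪ {clear(d), holds(c), inpos(a), inpos(b), inpos(f)}  (16 atoms)
goal ⊆ F1  ⇒  h_max = 1

1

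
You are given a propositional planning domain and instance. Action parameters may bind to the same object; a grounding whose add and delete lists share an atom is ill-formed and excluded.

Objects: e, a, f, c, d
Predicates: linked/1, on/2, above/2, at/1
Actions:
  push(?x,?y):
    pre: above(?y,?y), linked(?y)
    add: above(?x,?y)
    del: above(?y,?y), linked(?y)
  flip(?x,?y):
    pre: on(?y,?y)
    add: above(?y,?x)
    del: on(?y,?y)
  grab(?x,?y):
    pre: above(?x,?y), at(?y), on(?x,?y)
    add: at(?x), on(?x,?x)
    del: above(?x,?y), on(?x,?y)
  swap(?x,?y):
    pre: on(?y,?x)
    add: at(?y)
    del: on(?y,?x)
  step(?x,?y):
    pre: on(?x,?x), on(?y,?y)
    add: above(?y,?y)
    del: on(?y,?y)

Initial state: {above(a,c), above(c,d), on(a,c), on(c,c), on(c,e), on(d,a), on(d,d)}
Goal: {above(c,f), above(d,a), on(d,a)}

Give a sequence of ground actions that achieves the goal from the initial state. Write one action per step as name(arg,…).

1. flip(a,d)  →  {above(a,c), above(c,d), above(d,a), on(a,c), on(c,c), on(c,e), on(d,a)}
2. flip(f,c)  →  {above(a,c), above(c,d), above(c,f), above(d,a), on(a,c), on(c,e), on(d,a)}

flip(a,d); flip(f,c)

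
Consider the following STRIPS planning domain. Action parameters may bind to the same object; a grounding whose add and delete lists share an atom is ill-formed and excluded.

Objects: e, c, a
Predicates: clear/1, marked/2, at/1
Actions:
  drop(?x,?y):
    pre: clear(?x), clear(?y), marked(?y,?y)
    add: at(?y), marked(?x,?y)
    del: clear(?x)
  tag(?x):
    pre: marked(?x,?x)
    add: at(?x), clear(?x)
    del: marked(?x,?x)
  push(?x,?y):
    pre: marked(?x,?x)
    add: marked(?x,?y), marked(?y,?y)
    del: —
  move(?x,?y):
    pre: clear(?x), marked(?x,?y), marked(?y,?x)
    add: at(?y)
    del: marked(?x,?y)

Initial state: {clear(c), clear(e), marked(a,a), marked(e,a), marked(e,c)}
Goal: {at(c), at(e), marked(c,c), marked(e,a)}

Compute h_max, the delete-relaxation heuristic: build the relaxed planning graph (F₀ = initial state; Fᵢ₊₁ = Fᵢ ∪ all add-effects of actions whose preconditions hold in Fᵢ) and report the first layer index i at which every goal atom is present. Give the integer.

2

F0 = init (5 atoms)
F1 = F0 ∪ {at(a), clear(a), marked(a,c), marked(a,e), marked(c,c), marked(e,e)}  (11 atoms)
F2 = F1 ∪ {at(c), at(e), marked(c,a), marked(c,e)}  (15 atoms)
goal ⊆ F2  ⇒  h_max = 2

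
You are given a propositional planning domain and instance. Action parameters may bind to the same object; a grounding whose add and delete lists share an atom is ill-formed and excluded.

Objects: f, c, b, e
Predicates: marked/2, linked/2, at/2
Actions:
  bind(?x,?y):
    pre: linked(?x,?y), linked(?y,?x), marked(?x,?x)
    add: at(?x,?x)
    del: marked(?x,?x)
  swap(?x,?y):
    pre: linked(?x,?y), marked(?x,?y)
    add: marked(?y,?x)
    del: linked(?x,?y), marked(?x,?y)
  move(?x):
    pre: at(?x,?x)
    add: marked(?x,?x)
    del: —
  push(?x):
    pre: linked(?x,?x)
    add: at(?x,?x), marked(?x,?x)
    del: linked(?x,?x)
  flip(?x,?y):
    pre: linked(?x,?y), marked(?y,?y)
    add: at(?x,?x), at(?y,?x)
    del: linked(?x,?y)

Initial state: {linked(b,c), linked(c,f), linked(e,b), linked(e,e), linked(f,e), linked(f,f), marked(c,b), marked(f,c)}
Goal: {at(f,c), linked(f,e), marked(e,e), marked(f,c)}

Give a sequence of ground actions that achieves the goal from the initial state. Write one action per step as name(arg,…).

1. push(f)  →  {at(f,f), linked(b,c), linked(c,f), linked(e,b), linked(e,e), linked(f,e), marked(c,b), marked(f,c), marked(f,f)}
2. push(e)  →  {at(e,e), at(f,f), linked(b,c), linked(c,f), linked(e,b), linked(f,e), marked(c,b), marked(e,e), marked(f,c), marked(f,f)}
3. flip(c,f)  →  {at(c,c), at(e,e), at(f,c), at(f,f), linked(b,c), linked(e,b), linked(f,e), marked(c,b), marked(e,e), marked(f,c), marked(f,f)}

push(f); push(e); flip(c,f)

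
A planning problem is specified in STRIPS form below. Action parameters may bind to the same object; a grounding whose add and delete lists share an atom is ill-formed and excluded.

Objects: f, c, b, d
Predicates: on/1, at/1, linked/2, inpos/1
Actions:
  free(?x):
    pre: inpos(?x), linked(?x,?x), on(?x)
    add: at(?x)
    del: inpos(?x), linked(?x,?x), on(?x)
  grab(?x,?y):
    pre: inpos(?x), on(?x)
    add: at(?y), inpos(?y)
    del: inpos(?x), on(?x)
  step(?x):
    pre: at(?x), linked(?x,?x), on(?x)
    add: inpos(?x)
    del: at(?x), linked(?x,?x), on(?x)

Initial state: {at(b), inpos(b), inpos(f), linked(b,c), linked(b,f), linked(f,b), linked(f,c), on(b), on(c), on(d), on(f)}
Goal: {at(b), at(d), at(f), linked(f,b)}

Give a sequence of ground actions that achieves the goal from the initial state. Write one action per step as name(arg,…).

1. grab(f,d)  →  {at(b), at(d), inpos(b), inpos(d), linked(b,c), linked(b,f), linked(f,b), linked(f,c), on(b), on(c), on(d)}
2. grab(b,f)  →  {at(b), at(d), at(f), inpos(d), inpos(f), linked(b,c), linked(b,f), linked(f,b), linked(f,c), on(c), on(d)}

grab(f,d); grab(b,f)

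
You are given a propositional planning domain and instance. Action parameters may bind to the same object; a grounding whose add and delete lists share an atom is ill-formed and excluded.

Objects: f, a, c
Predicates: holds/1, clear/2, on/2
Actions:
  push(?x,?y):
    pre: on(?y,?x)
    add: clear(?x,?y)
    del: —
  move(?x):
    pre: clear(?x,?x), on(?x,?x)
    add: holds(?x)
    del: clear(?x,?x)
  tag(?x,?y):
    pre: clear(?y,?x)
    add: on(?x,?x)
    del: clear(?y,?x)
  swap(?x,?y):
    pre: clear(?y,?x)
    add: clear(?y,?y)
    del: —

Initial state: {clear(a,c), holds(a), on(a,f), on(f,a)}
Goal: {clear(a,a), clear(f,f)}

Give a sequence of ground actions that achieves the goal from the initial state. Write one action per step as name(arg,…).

push(f,a); swap(a,f); swap(c,a)

1. push(f,a)  →  {clear(a,c), clear(f,a), holds(a), on(a,f), on(f,a)}
2. swap(a,f)  →  {clear(a,c), clear(f,a), clear(f,f), holds(a), on(a,f), on(f,a)}
3. swap(c,a)  →  {clear(a,a), clear(a,c), clear(f,a), clear(f,f), holds(a), on(a,f), on(f,a)}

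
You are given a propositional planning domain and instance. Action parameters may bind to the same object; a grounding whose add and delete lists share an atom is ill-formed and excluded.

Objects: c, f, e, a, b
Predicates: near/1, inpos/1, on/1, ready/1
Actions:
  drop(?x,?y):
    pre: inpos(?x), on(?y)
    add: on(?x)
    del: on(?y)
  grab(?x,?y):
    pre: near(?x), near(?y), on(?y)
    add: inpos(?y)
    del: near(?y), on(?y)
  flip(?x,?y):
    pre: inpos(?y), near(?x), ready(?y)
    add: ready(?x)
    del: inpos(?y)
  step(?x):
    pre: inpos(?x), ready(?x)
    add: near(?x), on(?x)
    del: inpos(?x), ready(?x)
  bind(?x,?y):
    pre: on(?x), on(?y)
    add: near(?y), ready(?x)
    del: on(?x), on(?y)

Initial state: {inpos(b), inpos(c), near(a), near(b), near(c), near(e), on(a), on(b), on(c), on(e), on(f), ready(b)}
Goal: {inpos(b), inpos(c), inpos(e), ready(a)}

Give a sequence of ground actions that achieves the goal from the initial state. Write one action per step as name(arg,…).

grab(c,e); bind(a,c)

1. grab(c,e)  →  {inpos(b), inpos(c), inpos(e), near(a), near(b), near(c), on(a), on(b), on(c), on(f), ready(b)}
2. bind(a,c)  →  {inpos(b), inpos(c), inpos(e), near(a), near(b), near(c), on(b), on(f), ready(a), ready(b)}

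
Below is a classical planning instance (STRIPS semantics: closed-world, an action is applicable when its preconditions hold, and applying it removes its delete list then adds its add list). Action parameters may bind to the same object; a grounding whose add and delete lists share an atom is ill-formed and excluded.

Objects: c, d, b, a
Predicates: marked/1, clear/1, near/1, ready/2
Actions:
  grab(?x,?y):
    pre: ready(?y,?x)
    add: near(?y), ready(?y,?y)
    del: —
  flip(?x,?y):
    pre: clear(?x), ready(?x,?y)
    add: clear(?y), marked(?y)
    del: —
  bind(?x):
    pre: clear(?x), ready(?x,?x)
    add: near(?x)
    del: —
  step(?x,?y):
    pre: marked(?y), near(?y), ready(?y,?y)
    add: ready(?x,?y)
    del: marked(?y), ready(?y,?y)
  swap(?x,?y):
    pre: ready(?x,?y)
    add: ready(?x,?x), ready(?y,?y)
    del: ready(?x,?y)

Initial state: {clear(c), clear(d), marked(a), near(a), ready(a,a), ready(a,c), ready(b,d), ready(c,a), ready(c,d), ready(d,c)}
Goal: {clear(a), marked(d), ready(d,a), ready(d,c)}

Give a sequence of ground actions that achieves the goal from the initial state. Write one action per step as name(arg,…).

1. flip(c,d)  →  {clear(c), clear(d), marked(a), marked(d), near(a), ready(a,a), ready(a,c), ready(b,d), ready(c,a), ready(c,d), ready(d,c)}
2. flip(c,a)  →  {clear(a), clear(c), clear(d), marked(a), marked(d), near(a), ready(a,a), ready(a,c), ready(b,d), ready(c,a), ready(c,d), ready(d,c)}
3. step(d,a)  →  {clear(a), clear(c), clear(d), marked(d), near(a), ready(a,c), ready(b,d), ready(c,a), ready(c,d), ready(d,a), ready(d,c)}

flip(c,d); flip(c,a); step(d,a)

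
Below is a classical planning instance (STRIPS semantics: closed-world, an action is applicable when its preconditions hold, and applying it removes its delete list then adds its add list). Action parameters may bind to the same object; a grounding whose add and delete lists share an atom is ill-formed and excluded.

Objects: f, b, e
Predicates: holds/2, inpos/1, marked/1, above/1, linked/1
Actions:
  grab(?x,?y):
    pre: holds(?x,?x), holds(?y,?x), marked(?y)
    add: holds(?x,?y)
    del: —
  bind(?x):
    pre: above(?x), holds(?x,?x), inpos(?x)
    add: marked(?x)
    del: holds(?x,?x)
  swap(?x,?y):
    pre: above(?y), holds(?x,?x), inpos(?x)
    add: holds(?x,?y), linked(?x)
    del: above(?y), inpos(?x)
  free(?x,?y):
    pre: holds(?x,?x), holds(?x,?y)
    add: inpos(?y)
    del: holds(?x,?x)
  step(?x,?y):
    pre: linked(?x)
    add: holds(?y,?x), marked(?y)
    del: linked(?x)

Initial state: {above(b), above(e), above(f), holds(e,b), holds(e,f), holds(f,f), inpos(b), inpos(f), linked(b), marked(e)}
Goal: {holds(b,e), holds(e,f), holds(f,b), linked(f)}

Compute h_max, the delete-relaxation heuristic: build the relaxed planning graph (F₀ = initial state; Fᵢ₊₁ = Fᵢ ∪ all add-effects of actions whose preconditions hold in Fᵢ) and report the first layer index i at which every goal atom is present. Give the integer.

F0 = init (10 atoms)
F1 = F0 ∪ {holds(b,b), holds(f,b), holds(f,e), linked(f), marked(b), marked(f)}  (16 atoms)
F2 = F1 ∪ {holds(b,e), holds(b,f), inpos(e)}  (19 atoms)
goal ⊆ F2  ⇒  h_max = 2

2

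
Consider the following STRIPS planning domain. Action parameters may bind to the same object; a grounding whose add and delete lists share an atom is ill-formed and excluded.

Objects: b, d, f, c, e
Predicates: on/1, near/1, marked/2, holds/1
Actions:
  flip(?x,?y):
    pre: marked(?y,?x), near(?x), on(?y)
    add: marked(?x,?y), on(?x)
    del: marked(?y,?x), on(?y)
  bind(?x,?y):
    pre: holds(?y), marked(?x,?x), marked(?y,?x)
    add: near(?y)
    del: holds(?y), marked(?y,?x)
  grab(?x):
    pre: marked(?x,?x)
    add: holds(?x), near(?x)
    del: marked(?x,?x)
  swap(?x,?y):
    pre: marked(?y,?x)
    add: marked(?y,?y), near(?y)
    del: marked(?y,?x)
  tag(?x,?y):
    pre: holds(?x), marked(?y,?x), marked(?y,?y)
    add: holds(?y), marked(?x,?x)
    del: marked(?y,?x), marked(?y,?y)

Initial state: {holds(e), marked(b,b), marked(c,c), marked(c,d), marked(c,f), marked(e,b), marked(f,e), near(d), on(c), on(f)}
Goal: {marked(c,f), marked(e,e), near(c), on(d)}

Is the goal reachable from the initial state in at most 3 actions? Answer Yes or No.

1. flip(d,c)  →  {holds(e), marked(b,b), marked(c,c), marked(c,f), marked(d,c), marked(e,b), marked(f,e), near(d), on(d), on(f)}
2. grab(c)  →  {holds(c), holds(e), marked(b,b), marked(c,f), marked(d,c), marked(e,b), marked(f,e), near(c), near(d), on(d), on(f)}
3. swap(b,e)  →  {holds(c), holds(e), marked(b,b), marked(c,f), marked(d,c), marked(e,e), marked(f,e), near(c), near(d), near(e), on(d), on(f)}
optimal plan length = 3; 3 ≤ 3

Yes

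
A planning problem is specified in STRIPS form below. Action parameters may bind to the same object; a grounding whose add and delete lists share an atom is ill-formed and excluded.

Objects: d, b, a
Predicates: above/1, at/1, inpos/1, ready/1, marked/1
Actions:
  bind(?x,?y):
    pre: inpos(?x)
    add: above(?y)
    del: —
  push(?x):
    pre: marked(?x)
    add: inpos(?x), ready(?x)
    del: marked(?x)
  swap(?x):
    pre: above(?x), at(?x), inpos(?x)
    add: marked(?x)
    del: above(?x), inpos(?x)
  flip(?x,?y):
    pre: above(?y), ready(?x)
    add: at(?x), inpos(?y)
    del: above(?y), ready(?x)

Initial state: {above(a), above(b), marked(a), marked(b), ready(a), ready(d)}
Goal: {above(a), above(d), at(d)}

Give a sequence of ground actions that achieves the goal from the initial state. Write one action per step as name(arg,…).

flip(d,b); bind(b,d)

1. flip(d,b)  →  {above(a), at(d), inpos(b), marked(a), marked(b), ready(a)}
2. bind(b,d)  →  {above(a), above(d), at(d), inpos(b), marked(a), marked(b), ready(a)}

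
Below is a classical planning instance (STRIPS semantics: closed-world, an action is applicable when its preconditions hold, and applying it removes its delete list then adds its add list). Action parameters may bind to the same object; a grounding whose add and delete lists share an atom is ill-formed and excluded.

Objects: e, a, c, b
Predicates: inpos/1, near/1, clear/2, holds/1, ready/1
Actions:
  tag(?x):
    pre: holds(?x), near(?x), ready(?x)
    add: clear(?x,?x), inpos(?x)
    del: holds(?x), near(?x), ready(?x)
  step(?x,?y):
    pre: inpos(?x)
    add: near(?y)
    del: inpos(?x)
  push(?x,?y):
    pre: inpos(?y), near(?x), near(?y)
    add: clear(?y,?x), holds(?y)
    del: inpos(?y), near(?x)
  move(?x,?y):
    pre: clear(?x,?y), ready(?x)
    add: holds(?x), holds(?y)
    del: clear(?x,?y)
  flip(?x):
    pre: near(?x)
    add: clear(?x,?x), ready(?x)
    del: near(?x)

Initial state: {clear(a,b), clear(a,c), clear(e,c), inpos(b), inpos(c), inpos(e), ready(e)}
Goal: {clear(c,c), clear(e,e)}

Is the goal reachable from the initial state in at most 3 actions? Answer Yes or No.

1. step(e,e)  →  {clear(a,b), clear(a,c), clear(e,c), inpos(b), inpos(c), near(e), ready(e)}
2. step(c,c)  →  {clear(a,b), clear(a,c), clear(e,c), inpos(b), near(c), near(e), ready(e)}
3. flip(e)  →  {clear(a,b), clear(a,c), clear(e,c), clear(e,e), inpos(b), near(c), ready(e)}
4. flip(c)  →  {clear(a,b), clear(a,c), clear(c,c), clear(e,c), clear(e,e), inpos(b), ready(c), ready(e)}
optimal plan length = 4; 4 > 3

No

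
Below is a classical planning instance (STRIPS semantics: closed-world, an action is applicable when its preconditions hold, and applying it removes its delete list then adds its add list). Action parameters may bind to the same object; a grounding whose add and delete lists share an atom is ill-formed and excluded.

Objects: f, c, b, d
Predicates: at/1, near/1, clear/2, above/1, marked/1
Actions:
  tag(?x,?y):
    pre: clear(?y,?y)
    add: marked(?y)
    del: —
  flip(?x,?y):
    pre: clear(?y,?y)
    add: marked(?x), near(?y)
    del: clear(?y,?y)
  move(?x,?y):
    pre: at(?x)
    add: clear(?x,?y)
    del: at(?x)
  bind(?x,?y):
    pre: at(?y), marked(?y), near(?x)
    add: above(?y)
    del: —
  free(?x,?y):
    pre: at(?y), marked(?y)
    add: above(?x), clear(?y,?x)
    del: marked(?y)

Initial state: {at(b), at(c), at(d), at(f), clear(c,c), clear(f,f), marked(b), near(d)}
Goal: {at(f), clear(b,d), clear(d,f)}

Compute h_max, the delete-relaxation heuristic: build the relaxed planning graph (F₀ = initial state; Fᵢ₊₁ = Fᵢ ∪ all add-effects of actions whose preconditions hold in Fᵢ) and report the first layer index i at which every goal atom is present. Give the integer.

1

F0 = init (8 atoms)
F1 = F0 ∪ {above(b), above(c), above(d), above(f), clear(b,b), clear(b,c), clear(b,d), clear(b,f), clear(c,b), clear(c,d), clear(c,f), clear(d,b), clear(d,c), clear(d,d), clear(d,f), clear(f,b), clear(f,c), clear(f,d), marked(c), marked(d), marked(f), near(c), near(f)}  (31 atoms)
goal ⊆ F1  ⇒  h_max = 1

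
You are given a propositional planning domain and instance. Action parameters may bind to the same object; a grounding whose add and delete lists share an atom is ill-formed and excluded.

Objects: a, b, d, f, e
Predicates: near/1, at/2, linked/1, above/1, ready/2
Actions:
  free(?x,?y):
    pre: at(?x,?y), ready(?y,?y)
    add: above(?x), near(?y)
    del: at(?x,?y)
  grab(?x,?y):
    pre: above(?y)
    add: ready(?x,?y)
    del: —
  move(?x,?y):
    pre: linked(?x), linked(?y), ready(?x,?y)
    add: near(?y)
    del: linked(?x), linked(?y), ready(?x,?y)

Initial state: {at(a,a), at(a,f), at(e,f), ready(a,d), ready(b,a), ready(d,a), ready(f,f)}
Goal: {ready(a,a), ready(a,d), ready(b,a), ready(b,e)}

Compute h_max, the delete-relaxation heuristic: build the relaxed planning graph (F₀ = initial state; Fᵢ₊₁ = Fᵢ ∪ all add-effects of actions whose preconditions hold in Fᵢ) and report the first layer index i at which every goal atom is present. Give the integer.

F0 = init (7 atoms)
F1 = F0 ∪ {above(a), above(e), near(f)}  (10 atoms)
F2 = F1 ∪ {ready(a,a), ready(a,e), ready(b,e), ready(d,e), ready(e,a), ready(e,e), ready(f,a), ready(f,e)}  (18 atoms)
goal ⊆ F2  ⇒  h_max = 2

2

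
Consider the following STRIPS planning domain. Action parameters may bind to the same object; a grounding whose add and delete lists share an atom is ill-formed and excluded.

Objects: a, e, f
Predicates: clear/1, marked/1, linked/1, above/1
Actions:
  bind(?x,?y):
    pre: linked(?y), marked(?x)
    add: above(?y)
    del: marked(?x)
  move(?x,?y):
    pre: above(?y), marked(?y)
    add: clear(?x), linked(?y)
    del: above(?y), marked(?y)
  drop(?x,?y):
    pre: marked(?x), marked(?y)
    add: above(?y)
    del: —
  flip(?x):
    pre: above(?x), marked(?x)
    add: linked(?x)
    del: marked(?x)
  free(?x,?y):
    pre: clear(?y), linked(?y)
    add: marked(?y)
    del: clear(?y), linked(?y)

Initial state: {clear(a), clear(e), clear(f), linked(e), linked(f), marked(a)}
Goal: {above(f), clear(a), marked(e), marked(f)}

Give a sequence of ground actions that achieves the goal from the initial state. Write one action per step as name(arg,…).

1. bind(a,f)  →  {above(f), clear(a), clear(e), clear(f), linked(e), linked(f)}
2. free(a,e)  →  {above(f), clear(a), clear(f), linked(f), marked(e)}
3. free(a,f)  →  {above(f), clear(a), marked(e), marked(f)}

bind(a,f); free(a,e); free(a,f)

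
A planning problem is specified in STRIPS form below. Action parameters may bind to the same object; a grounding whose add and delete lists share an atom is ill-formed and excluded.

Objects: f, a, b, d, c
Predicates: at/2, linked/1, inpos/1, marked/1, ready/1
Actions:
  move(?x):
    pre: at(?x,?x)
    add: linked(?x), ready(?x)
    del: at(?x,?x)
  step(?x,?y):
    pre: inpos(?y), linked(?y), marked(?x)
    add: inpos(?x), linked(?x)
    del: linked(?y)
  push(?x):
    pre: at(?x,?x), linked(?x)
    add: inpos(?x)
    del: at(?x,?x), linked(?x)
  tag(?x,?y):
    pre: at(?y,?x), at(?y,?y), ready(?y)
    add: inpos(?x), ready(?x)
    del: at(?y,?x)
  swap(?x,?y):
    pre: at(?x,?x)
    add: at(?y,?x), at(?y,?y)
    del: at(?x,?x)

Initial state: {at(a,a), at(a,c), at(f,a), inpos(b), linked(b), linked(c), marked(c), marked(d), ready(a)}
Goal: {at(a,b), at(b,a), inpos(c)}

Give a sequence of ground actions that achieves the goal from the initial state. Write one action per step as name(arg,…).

step(c,b); swap(a,b); swap(b,a)

1. step(c,b)  →  {at(a,a), at(a,c), at(f,a), inpos(b), inpos(c), linked(c), marked(c), marked(d), ready(a)}
2. swap(a,b)  →  {at(a,c), at(b,a), at(b,b), at(f,a), inpos(b), inpos(c), linked(c), marked(c), marked(d), ready(a)}
3. swap(b,a)  →  {at(a,a), at(a,b), at(a,c), at(b,a), at(f,a), inpos(b), inpos(c), linked(c), marked(c), marked(d), ready(a)}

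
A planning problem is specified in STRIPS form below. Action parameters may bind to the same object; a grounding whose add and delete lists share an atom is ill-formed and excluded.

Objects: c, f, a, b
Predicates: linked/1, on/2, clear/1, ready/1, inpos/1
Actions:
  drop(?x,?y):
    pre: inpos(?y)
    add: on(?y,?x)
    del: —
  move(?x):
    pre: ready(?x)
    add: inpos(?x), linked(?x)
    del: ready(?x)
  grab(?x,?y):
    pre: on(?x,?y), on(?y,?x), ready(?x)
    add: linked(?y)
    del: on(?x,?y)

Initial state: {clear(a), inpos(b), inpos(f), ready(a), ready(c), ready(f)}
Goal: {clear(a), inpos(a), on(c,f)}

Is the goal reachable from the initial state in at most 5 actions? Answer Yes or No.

1. move(c)  →  {clear(a), inpos(b), inpos(c), inpos(f), linked(c), ready(a), ready(f)}
2. drop(f,c)  →  {clear(a), inpos(b), inpos(c), inpos(f), linked(c), on(c,f), ready(a), ready(f)}
3. move(a)  →  {clear(a), inpos(a), inpos(b), inpos(c), inpos(f), linked(a), linked(c), on(c,f), ready(f)}
optimal plan length = 3; 3 ≤ 5

Yes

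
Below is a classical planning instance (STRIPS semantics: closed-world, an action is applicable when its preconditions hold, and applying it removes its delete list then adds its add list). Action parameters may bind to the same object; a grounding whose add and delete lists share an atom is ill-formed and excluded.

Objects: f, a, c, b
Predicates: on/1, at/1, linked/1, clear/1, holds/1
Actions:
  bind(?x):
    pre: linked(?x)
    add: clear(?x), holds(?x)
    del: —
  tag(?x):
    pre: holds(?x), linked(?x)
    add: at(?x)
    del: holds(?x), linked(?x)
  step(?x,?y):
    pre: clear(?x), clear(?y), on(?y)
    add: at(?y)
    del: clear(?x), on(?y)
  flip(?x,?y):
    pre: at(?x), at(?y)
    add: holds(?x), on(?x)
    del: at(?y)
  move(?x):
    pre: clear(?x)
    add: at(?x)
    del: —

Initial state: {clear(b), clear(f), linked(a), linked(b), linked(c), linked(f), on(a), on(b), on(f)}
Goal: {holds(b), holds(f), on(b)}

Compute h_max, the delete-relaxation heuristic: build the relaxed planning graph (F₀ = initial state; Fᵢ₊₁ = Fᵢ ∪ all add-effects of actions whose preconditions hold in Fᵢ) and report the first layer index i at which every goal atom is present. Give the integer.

1

F0 = init (9 atoms)
F1 = F0 ∪ {at(b), at(f), clear(a), clear(c), holds(a), holds(b), holds(c), holds(f)}  (17 atoms)
goal ⊆ F1  ⇒  h_max = 1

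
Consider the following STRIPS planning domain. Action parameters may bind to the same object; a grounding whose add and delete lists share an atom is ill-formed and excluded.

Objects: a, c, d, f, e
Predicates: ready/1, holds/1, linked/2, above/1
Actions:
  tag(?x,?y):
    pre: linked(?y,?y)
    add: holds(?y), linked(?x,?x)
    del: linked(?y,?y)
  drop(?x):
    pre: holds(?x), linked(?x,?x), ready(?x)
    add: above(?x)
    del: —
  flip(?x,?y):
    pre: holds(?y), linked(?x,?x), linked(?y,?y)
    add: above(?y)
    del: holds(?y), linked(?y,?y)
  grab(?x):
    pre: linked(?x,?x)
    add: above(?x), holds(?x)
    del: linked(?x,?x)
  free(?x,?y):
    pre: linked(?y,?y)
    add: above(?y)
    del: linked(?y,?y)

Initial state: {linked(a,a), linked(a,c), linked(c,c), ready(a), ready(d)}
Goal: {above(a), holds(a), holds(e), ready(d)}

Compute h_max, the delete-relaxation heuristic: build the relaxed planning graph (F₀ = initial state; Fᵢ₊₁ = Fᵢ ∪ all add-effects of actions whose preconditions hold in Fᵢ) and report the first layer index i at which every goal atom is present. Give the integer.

2

F0 = init (5 atoms)
F1 = F0 ∪ {above(a), above(c), holds(a), holds(c), linked(d,d), linked(e,e), linked(f,f)}  (12 atoms)
F2 = F1 ∪ {above(d), above(e), above(f), holds(d), holds(e), holds(f)}  (18 atoms)
goal ⊆ F2  ⇒  h_max = 2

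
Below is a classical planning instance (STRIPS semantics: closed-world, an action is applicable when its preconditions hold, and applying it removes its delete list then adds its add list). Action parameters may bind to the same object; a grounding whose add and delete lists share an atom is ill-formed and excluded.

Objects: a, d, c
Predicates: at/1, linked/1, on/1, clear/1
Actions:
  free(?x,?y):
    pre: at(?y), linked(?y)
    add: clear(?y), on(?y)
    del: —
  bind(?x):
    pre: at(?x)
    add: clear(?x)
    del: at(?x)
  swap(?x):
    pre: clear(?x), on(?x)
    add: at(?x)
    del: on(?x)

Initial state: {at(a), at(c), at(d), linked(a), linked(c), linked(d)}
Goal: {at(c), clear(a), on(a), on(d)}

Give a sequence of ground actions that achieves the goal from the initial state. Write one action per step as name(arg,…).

free(a,a); free(a,d)

1. free(a,a)  →  {at(a), at(c), at(d), clear(a), linked(a), linked(c), linked(d), on(a)}
2. free(a,d)  →  {at(a), at(c), at(d), clear(a), clear(d), linked(a), linked(c), linked(d), on(a), on(d)}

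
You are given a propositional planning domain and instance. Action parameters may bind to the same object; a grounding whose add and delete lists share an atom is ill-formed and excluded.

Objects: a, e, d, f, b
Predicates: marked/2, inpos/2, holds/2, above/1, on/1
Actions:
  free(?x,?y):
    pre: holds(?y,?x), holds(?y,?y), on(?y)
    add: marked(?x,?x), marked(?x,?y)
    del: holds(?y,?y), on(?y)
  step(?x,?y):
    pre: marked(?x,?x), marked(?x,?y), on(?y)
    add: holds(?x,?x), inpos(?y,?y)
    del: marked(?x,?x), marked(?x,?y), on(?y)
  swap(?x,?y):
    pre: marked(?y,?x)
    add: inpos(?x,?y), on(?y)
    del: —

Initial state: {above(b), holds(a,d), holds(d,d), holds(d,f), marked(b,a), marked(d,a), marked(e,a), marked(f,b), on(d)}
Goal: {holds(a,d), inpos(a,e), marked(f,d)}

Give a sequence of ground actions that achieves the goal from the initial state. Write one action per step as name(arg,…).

free(f,d); swap(a,e)

1. free(f,d)  →  {above(b), holds(a,d), holds(d,f), marked(b,a), marked(d,a), marked(e,a), marked(f,b), marked(f,d), marked(f,f)}
2. swap(a,e)  →  {above(b), holds(a,d), holds(d,f), inpos(a,e), marked(b,a), marked(d,a), marked(e,a), marked(f,b), marked(f,d), marked(f,f), on(e)}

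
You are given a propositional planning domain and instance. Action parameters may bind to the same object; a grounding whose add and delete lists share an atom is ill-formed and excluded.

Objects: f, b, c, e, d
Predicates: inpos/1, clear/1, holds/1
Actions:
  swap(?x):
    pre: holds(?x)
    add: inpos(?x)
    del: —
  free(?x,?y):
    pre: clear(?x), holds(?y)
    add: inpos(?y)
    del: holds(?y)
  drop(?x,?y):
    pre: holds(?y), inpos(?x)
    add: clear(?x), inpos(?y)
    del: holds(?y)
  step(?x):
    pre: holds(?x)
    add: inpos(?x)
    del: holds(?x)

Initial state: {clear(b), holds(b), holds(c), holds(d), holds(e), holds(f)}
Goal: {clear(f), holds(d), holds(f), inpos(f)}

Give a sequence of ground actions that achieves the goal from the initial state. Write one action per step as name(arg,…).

swap(f); drop(f,b)

1. swap(f)  →  {clear(b), holds(b), holds(c), holds(d), holds(e), holds(f), inpos(f)}
2. drop(f,b)  →  {clear(b), clear(f), holds(c), holds(d), holds(e), holds(f), inpos(b), inpos(f)}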